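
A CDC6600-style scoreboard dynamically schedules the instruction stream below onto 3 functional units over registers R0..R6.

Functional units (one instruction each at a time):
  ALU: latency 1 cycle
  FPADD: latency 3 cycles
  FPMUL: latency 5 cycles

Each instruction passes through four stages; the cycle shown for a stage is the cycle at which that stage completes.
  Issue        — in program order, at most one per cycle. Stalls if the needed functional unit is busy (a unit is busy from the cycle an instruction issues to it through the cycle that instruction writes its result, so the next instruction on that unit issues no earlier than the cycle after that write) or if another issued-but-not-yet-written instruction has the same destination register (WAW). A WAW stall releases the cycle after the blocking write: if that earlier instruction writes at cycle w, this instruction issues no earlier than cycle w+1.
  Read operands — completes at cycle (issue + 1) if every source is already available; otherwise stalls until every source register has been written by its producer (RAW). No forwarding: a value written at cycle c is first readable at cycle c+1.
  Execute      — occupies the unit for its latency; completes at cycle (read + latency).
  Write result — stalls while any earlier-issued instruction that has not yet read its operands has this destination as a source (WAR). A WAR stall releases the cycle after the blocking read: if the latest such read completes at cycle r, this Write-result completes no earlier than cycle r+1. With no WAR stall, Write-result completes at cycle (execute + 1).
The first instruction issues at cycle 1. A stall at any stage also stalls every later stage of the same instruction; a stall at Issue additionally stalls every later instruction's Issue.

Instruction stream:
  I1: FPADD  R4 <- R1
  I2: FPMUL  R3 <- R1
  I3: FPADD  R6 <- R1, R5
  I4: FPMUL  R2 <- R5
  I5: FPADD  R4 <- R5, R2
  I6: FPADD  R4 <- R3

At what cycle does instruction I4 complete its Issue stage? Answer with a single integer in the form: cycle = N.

I1: IS=1 RO=2 EX=5 WR=6
I2: IS=2 RO=3 EX=8 WR=9
I3: IS=7 RO=8 EX=11 WR=12  [struct: FPADD busy until I1 writes@6]
I4: IS=10 RO=11 EX=16 WR=17  [struct: FPMUL busy until I2 writes@9]
I5: IS=13 RO=18 EX=21 WR=22  [struct: FPADD busy until I3 writes@12; RAW R2: wait I4 write@17]
I6: IS=23 RO=24 EX=27 WR=28  [struct: FPADD busy until I5 writes@22]

cycle = 10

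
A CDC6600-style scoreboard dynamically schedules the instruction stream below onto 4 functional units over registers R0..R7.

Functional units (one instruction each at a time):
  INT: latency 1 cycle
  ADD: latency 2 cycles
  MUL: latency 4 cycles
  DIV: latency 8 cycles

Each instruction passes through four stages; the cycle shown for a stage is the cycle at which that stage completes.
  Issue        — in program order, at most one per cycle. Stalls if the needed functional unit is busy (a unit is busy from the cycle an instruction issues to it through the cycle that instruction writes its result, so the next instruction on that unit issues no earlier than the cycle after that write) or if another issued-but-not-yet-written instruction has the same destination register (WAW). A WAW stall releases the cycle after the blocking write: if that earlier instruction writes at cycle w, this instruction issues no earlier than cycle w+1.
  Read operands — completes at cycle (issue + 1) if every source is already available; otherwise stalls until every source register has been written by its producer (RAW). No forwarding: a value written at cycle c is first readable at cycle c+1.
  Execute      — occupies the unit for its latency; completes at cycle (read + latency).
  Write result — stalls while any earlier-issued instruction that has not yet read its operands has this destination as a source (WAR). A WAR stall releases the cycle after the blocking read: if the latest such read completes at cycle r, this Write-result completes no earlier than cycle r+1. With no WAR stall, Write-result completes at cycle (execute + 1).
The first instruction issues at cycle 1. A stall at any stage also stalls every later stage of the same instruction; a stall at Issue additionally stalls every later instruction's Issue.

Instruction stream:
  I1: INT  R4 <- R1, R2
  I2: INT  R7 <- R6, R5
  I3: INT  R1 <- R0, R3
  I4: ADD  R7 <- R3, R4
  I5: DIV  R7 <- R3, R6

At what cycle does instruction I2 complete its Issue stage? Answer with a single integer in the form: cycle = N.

I1  is:1  ro:2  ex:3  wr:4
I2  is:5  ro:6  ex:7  wr:8  — struct: INT busy until I1 writes@4
I3  is:9  ro:10  ex:11  wr:12  — struct: INT busy until I2 writes@8
I4  is:10  ro:11  ex:13  wr:14
I5  is:15  ro:16  ex:24  wr:25  — WAW R7: wait I4 write@14

cycle = 5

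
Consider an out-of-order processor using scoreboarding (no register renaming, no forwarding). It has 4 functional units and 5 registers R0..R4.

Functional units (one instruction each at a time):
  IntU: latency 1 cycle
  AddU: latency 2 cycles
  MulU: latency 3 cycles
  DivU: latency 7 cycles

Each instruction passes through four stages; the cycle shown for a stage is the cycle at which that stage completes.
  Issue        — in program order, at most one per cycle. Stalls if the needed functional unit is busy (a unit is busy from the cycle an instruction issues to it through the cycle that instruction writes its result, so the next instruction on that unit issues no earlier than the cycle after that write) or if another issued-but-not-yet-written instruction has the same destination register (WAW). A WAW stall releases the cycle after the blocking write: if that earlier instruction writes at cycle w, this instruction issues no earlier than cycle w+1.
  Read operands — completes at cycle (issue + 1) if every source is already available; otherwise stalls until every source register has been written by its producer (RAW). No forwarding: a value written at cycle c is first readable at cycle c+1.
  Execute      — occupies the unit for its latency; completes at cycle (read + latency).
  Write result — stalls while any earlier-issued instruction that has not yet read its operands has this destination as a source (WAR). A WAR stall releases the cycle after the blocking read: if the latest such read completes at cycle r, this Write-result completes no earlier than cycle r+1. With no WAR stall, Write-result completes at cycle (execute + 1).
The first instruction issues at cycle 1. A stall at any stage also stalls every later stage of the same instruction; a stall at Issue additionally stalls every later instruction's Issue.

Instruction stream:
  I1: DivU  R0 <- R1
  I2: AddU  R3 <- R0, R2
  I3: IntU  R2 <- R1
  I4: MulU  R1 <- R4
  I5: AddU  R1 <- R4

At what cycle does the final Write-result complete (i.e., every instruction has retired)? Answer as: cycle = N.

I1 -> (1, 2, 9, 10)
I2 -> (2, 11, 13, 14)  // RAW R0: wait I1 write@10
I3 -> (3, 4, 5, 12)  // WAR R2: wait I2 read@11
I4 -> (4, 5, 8, 9)
I5 -> (15, 16, 18, 19)  // struct: AddU busy until I2 writes@14

cycle = 19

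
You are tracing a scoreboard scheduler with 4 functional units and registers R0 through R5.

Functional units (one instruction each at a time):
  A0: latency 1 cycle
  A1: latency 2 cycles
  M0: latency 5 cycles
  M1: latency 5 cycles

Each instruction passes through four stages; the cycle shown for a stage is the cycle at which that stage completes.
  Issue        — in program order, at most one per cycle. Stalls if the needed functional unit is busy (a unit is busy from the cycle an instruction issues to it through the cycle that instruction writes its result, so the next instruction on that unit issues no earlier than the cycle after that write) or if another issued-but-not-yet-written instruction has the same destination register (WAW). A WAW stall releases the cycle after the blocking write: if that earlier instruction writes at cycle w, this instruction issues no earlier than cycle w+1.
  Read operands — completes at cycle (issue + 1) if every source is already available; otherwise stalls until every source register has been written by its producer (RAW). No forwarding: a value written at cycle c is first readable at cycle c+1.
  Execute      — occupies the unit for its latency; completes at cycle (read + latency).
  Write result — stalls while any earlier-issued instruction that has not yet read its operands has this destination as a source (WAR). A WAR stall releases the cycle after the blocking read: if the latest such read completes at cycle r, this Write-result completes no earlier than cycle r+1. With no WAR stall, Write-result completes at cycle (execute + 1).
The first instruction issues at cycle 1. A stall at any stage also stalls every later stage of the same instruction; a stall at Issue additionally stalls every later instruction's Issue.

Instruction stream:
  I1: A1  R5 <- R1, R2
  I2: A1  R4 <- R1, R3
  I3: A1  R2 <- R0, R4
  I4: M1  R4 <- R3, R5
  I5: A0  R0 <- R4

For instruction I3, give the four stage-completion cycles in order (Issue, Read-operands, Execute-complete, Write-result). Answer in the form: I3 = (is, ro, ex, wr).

I3 = (11, 12, 14, 15)

1) issue 1, read 2, done 4, write 5
2) issue 6, read 7, done 9, write 10  <struct: A1 busy until I1 writes@5>
3) issue 11, read 12, done 14, write 15  <struct: A1 busy until I2 writes@10>
4) issue 12, read 13, done 18, write 19
5) issue 13, read 20, done 21, write 22  <RAW R4: wait I4 write@19>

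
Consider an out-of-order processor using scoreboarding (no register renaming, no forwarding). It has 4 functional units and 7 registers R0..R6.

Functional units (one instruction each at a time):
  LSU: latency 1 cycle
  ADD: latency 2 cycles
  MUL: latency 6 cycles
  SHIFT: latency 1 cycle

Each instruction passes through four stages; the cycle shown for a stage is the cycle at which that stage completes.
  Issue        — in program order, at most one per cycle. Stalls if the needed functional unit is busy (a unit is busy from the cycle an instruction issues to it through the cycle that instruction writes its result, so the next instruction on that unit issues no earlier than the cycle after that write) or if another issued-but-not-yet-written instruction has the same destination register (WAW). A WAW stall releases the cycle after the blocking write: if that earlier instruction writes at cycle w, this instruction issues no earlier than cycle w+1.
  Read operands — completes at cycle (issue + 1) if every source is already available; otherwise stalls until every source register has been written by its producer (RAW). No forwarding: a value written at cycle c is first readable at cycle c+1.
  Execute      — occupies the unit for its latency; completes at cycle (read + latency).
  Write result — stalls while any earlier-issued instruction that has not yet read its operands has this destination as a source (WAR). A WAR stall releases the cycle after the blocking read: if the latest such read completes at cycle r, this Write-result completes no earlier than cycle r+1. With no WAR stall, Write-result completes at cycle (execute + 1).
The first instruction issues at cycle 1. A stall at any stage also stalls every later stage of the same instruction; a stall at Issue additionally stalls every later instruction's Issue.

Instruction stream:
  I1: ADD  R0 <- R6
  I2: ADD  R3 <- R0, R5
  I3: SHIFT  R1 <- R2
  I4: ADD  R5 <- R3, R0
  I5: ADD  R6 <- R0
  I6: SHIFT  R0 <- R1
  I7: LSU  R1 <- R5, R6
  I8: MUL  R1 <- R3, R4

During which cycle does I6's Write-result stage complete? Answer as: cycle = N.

cycle = 20

c1: I1 dispatched to ADD
c2: I1 operands ready
c4: I1 complete
c5: R0←I1
c6: I2 dispatched to ADD
c7: I2 operands ready · I3 dispatched to SHIFT
c8: I3 operands ready
c9: I2 complete · I3 complete
c10: R3←I2 · R1←I3
c11: I4 dispatched to ADD
c12: I4 operands ready
c14: I4 complete
c15: R5←I4
c16: I5 dispatched to ADD
c17: I5 operands ready · I6 dispatched to SHIFT
c18: I6 operands ready · I7 dispatched to LSU
c19: I5 complete · I6 complete
c20: R6←I5 · R0←I6
c21: I7 operands ready
c22: I7 complete
c23: R1←I7
c24: I8 dispatched to MUL
c25: I8 operands ready
c31: I8 complete
c32: R1←I8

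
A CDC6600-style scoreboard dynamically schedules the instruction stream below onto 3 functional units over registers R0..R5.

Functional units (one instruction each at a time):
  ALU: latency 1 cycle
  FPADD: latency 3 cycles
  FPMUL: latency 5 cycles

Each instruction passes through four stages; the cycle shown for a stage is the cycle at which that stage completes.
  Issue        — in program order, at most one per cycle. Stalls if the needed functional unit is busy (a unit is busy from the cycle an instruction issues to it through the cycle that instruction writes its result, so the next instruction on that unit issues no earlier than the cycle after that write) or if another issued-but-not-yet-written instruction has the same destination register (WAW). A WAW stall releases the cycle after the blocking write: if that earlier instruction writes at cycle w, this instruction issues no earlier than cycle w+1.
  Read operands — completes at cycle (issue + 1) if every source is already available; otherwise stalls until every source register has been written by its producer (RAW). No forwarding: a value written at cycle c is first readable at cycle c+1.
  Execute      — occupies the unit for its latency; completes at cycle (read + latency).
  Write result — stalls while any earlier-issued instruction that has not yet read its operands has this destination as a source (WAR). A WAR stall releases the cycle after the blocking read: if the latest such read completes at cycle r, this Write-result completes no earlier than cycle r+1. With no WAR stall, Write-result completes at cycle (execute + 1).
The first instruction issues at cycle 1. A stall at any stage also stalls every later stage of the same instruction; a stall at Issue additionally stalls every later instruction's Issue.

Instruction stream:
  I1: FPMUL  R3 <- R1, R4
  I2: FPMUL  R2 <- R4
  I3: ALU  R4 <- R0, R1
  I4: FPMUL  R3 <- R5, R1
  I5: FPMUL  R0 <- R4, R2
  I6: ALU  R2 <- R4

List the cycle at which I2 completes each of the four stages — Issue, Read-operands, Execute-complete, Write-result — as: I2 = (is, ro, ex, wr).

1) issue 1, read 2, done 7, write 8
2) issue 9, read 10, done 15, write 16  <struct: FPMUL busy until I1 writes@8>
3) issue 10, read 11, done 12, write 13
4) issue 17, read 18, done 23, write 24  <struct: FPMUL busy until I2 writes@16>
5) issue 25, read 26, done 31, write 32  <struct: FPMUL busy until I4 writes@24>
6) issue 26, read 27, done 28, write 29

I2 = (9, 10, 15, 16)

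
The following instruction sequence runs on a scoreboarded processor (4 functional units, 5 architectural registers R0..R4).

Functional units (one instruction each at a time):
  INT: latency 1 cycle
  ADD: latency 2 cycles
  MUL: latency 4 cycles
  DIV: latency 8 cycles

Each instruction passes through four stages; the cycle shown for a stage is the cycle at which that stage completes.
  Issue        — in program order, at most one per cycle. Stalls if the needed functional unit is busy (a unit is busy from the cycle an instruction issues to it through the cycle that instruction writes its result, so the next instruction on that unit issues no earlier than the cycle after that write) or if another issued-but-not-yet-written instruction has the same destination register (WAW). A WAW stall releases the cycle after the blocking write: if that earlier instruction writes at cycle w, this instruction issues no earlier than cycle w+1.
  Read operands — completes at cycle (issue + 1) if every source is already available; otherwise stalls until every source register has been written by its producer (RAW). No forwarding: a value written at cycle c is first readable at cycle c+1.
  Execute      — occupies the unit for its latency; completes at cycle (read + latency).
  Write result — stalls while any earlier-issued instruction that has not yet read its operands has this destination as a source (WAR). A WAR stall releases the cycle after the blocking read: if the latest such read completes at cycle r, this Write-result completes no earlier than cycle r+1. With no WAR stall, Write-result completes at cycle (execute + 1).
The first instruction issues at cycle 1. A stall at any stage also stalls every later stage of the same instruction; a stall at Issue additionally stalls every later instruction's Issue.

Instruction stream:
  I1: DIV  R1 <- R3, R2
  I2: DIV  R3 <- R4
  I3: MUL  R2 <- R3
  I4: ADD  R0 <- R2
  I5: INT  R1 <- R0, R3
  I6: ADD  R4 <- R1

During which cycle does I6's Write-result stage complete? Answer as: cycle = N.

I1: IS=1 RO=2 EX=10 WR=11
I2: IS=12 RO=13 EX=21 WR=22  [struct: DIV busy until I1 writes@11]
I3: IS=13 RO=23 EX=27 WR=28  [RAW R3: wait I2 write@22]
I4: IS=14 RO=29 EX=31 WR=32  [RAW R2: wait I3 write@28]
I5: IS=15 RO=33 EX=34 WR=35  [RAW R0: wait I4 write@32]
I6: IS=33 RO=36 EX=38 WR=39  [struct: ADD busy until I4 writes@32; RAW R1: wait I5 write@35]

cycle = 39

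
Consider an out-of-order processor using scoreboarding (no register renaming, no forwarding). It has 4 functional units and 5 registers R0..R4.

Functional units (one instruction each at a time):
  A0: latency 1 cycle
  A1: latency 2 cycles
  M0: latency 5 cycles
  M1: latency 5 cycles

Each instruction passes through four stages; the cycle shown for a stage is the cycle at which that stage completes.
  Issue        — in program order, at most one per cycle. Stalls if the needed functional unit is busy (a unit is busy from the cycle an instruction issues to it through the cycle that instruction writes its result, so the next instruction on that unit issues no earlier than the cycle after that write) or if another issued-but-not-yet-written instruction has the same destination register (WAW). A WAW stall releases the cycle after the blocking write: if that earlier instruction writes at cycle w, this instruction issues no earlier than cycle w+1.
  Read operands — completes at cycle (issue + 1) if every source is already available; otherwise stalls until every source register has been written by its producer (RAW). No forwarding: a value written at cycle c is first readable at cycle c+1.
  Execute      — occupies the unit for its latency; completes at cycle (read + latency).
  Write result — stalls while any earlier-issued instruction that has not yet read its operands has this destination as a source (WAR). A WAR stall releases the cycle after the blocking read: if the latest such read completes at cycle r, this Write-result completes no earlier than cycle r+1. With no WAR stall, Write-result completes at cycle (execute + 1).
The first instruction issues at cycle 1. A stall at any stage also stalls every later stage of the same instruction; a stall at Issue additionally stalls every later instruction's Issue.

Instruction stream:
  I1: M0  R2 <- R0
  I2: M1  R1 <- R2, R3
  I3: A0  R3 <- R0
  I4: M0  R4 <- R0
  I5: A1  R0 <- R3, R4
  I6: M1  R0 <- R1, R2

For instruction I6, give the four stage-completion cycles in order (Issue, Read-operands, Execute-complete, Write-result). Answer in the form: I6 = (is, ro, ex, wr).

I6 = (21, 22, 27, 28)

[1] I1 dispatched to M0
[2] I1 operands ready | I2 dispatched to M1
[3] I3 dispatched to A0
[4] I3 operands ready
[5] I3 complete
[7] I1 complete
[8] R2←I1
[9] I2 operands ready | I4 dispatched to M0
[10] R3←I3 | I4 operands ready | I5 dispatched to A1
[14] I2 complete
[15] R1←I2 | I4 complete
[16] R4←I4
[17] I5 operands ready
[19] I5 complete
[20] R0←I5
[21] I6 dispatched to M1
[22] I6 operands ready
[27] I6 complete
[28] R0←I6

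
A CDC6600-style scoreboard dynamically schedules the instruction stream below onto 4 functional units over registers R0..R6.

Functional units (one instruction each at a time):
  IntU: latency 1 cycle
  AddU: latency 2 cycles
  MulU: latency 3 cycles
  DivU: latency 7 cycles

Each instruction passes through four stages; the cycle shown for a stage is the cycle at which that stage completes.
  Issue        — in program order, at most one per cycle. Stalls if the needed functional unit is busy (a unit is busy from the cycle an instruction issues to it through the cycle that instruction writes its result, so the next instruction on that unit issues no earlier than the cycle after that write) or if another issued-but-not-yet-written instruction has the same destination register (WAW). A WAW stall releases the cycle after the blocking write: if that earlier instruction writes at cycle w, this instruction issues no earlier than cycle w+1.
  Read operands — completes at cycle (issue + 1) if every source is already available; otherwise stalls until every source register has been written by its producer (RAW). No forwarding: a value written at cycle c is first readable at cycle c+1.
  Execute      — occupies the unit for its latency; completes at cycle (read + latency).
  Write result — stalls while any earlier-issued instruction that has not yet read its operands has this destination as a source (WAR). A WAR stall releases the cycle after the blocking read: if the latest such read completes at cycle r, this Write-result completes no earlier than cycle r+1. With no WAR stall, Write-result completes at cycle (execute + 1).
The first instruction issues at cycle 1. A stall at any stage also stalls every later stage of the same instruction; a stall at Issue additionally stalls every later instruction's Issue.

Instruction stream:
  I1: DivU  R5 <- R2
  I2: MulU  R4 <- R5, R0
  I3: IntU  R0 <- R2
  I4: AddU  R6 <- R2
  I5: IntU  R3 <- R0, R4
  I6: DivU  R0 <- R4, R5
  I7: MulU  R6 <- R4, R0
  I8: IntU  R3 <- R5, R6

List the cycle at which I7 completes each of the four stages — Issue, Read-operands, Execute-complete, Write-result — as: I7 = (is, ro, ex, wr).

I1 -> (1, 2, 9, 10)
I2 -> (2, 11, 14, 15)  // RAW R5: wait I1 write@10
I3 -> (3, 4, 5, 12)  // WAR R0: wait I2 read@11
I4 -> (4, 5, 7, 8)
I5 -> (13, 16, 17, 18)  // struct: IntU busy until I3 writes@12, RAW R4: wait I2 write@15
I6 -> (14, 16, 23, 24)  // RAW R4: wait I2 write@15
I7 -> (16, 25, 28, 29)  // struct: MulU busy until I2 writes@15, RAW R0: wait I6 write@24
I8 -> (19, 30, 31, 32)  // struct: IntU busy until I5 writes@18, RAW R6: wait I7 write@29

I7 = (16, 25, 28, 29)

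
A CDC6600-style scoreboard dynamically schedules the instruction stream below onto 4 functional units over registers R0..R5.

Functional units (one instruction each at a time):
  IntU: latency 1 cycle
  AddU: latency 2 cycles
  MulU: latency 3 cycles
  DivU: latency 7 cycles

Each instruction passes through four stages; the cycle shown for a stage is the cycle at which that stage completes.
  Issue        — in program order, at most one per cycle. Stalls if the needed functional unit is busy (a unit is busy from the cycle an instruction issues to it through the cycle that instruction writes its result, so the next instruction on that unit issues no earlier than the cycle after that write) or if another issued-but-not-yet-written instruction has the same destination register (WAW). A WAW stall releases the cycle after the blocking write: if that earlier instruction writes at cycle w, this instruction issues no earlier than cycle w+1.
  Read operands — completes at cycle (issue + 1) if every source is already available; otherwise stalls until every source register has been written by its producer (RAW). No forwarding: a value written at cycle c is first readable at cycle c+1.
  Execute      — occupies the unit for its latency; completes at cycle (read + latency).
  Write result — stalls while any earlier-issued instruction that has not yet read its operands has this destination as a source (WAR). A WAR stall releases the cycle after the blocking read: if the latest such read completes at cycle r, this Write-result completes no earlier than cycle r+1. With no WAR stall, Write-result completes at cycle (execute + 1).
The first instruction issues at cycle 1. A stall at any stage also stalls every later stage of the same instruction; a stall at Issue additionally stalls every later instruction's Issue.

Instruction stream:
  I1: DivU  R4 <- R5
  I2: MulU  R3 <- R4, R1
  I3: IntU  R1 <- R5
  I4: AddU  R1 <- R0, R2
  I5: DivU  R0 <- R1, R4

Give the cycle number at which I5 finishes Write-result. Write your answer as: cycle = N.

cycle 1: I1 dispatched to DivU
cycle 2: I1 operands ready · I2 dispatched to MulU
cycle 3: I3 dispatched to IntU
cycle 4: I3 operands ready
cycle 5: I3 complete
cycle 9: I1 complete
cycle 10: R4←I1
cycle 11: I2 operands ready
cycle 12: R1←I3
cycle 13: I4 dispatched to AddU
cycle 14: I2 complete · I4 operands ready · I5 dispatched to DivU
cycle 15: R3←I2
cycle 16: I4 complete
cycle 17: R1←I4
cycle 18: I5 operands ready
cycle 25: I5 complete
cycle 26: R0←I5

cycle = 26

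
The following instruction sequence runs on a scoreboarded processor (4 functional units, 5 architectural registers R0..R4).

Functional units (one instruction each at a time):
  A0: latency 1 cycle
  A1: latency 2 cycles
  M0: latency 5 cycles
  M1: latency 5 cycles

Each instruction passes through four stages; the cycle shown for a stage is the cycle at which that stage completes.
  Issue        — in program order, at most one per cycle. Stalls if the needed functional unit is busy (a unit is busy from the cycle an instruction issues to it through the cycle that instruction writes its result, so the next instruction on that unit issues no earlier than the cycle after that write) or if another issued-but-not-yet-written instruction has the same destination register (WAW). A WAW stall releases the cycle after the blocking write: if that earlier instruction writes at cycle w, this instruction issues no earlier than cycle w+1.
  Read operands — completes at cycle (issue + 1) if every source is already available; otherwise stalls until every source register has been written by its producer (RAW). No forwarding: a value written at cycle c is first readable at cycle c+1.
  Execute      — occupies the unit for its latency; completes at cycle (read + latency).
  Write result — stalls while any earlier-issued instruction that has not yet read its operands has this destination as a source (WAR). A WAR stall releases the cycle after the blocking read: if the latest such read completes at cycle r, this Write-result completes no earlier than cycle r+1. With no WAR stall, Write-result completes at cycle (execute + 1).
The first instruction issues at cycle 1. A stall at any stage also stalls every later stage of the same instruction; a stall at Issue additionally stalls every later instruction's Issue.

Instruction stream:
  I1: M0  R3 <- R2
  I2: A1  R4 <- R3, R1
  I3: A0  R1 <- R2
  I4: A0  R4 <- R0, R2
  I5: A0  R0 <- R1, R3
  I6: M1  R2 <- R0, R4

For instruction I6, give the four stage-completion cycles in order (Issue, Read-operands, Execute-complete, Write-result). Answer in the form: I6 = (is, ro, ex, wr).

I6 = (18, 21, 26, 27)

t=1  I1 issues→M0
t=2  I1 reads, I2 issues→A1
t=3  I3 issues→A0
t=4  I3 reads
t=5  I3 exec-done
t=7  I1 exec-done
t=8  I1 writes R3
t=9  I2 reads
t=10  I3 writes R1
t=11  I2 exec-done
t=12  I2 writes R4
t=13  I4 issues→A0
t=14  I4 reads
t=15  I4 exec-done
t=16  I4 writes R4
t=17  I5 issues→A0
t=18  I5 reads, I6 issues→M1
t=19  I5 exec-done
t=20  I5 writes R0
t=21  I6 reads
t=26  I6 exec-done
t=27  I6 writes R2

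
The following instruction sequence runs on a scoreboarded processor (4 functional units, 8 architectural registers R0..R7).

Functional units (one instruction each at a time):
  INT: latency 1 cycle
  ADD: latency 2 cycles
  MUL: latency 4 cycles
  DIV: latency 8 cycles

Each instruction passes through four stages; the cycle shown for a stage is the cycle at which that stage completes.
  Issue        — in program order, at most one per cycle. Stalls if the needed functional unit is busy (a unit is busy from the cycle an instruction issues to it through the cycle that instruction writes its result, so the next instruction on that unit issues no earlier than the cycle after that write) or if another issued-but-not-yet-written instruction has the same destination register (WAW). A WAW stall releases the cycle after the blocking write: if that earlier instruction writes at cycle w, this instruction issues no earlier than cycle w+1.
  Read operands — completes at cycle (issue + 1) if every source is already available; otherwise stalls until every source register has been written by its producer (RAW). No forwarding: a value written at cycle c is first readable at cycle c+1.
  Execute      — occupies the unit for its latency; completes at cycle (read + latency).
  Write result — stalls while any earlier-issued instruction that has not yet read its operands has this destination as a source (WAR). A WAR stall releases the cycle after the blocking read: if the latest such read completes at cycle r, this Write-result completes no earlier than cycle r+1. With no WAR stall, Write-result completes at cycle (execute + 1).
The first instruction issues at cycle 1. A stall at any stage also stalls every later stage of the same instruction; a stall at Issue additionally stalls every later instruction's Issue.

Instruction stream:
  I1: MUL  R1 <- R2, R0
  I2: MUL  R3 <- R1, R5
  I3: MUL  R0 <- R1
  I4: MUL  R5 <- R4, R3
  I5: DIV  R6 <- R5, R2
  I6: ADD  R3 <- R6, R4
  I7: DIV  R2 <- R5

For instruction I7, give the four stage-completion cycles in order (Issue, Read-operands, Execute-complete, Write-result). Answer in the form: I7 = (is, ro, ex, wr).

I7 = (39, 40, 48, 49)

I1: IS=1 RO=2 EX=6 WR=7
I2: IS=8 RO=9 EX=13 WR=14  [struct: MUL busy until I1 writes@7]
I3: IS=15 RO=16 EX=20 WR=21  [struct: MUL busy until I2 writes@14]
I4: IS=22 RO=23 EX=27 WR=28  [struct: MUL busy until I3 writes@21]
I5: IS=23 RO=29 EX=37 WR=38  [RAW R5: wait I4 write@28]
I6: IS=24 RO=39 EX=41 WR=42  [RAW R6: wait I5 write@38]
I7: IS=39 RO=40 EX=48 WR=49  [struct: DIV busy until I5 writes@38]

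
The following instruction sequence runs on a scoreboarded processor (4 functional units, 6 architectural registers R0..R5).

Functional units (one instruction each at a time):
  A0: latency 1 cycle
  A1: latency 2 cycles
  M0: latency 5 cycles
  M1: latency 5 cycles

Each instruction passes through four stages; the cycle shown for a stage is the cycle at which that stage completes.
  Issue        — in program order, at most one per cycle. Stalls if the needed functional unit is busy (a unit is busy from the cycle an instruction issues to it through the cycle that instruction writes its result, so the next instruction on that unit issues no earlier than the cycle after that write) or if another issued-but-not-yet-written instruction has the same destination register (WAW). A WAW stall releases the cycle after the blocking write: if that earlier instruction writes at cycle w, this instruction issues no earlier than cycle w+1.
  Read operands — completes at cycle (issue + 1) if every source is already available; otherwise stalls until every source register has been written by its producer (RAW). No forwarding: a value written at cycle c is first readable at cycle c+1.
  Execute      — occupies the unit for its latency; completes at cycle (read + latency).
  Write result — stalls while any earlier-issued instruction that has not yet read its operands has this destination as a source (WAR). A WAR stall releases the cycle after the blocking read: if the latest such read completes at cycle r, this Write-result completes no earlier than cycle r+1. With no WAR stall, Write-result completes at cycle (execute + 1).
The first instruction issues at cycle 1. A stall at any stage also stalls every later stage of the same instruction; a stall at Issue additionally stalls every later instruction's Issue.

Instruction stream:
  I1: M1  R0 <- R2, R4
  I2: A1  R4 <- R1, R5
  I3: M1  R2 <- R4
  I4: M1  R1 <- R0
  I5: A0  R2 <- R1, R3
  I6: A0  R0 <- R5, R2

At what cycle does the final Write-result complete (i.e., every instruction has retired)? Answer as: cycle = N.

t=1  I1 issues→M1
t=2  I1 reads, I2 issues→A1
t=3  I2 reads
t=5  I2 exec-done
t=6  I2 writes R4
t=7  I1 exec-done
t=8  I1 writes R0
t=9  I3 issues→M1
t=10  I3 reads
t=15  I3 exec-done
t=16  I3 writes R2
t=17  I4 issues→M1
t=18  I4 reads, I5 issues→A0
t=23  I4 exec-done
t=24  I4 writes R1
t=25  I5 reads
t=26  I5 exec-done
t=27  I5 writes R2
t=28  I6 issues→A0
t=29  I6 reads
t=30  I6 exec-done
t=31  I6 writes R0

cycle = 31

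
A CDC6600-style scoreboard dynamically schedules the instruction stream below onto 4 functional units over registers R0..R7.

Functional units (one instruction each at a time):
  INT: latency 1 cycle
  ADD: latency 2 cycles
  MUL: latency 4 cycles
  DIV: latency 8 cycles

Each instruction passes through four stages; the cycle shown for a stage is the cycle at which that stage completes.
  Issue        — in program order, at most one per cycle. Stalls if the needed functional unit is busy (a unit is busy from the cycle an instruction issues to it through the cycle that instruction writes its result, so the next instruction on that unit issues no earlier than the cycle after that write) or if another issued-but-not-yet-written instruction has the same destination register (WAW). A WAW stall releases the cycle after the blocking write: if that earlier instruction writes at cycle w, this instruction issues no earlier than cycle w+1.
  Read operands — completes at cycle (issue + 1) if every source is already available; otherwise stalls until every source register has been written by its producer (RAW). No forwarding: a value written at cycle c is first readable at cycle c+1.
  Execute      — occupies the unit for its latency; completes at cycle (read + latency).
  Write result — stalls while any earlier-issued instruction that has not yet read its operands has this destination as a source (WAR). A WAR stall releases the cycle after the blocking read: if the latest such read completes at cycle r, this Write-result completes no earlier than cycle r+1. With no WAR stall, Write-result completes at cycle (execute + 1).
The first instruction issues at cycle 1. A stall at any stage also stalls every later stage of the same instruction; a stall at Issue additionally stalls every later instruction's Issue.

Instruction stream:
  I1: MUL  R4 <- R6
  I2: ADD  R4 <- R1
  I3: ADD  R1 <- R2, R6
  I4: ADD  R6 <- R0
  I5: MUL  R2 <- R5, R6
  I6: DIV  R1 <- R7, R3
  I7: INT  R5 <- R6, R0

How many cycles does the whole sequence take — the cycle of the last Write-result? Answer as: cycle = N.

cycle = 30

I1  is:1  ro:2  ex:6  wr:7
I2  is:8  ro:9  ex:11  wr:12  — WAW R4: wait I1 write@7
I3  is:13  ro:14  ex:16  wr:17  — struct: ADD busy until I2 writes@12
I4  is:18  ro:19  ex:21  wr:22  — struct: ADD busy until I3 writes@17
I5  is:19  ro:23  ex:27  wr:28  — RAW R6: wait I4 write@22
I6  is:20  ro:21  ex:29  wr:30
I7  is:21  ro:23  ex:24  wr:25  — RAW R6: wait I4 write@22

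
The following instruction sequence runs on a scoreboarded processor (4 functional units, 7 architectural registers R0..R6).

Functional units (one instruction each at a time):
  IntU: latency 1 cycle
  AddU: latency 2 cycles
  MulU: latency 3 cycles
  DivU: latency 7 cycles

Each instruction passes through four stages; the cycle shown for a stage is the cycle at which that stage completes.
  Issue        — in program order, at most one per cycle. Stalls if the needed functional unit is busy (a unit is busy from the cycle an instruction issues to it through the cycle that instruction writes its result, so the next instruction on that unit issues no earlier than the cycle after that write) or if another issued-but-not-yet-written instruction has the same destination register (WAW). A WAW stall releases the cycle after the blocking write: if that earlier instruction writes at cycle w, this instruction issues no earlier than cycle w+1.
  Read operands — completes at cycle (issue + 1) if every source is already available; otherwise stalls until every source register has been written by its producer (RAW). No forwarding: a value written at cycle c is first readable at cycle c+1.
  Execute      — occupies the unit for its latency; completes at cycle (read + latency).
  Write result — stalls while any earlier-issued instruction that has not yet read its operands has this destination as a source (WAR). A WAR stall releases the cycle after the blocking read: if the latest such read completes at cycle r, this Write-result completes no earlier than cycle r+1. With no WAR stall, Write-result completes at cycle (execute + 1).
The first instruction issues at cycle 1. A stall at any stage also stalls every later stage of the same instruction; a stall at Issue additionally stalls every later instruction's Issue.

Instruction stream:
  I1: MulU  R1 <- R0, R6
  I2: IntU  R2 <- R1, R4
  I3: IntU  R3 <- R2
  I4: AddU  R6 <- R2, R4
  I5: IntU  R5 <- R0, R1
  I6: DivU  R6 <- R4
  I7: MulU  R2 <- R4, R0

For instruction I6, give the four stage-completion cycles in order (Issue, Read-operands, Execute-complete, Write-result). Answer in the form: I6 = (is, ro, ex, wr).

  I1 | 1 | 2 | 5 | 6
  I2 | 2 | 7 | 8 | 9   RAW R1: wait I1 write@6
  I3 | 10 | 11 | 12 | 13   struct: IntU busy until I2 writes@9
  I4 | 11 | 12 | 14 | 15
  I5 | 14 | 15 | 16 | 17   struct: IntU busy until I3 writes@13
  I6 | 16 | 17 | 24 | 25   WAW R6: wait I4 write@15
  I7 | 17 | 18 | 21 | 22

I6 = (16, 17, 24, 25)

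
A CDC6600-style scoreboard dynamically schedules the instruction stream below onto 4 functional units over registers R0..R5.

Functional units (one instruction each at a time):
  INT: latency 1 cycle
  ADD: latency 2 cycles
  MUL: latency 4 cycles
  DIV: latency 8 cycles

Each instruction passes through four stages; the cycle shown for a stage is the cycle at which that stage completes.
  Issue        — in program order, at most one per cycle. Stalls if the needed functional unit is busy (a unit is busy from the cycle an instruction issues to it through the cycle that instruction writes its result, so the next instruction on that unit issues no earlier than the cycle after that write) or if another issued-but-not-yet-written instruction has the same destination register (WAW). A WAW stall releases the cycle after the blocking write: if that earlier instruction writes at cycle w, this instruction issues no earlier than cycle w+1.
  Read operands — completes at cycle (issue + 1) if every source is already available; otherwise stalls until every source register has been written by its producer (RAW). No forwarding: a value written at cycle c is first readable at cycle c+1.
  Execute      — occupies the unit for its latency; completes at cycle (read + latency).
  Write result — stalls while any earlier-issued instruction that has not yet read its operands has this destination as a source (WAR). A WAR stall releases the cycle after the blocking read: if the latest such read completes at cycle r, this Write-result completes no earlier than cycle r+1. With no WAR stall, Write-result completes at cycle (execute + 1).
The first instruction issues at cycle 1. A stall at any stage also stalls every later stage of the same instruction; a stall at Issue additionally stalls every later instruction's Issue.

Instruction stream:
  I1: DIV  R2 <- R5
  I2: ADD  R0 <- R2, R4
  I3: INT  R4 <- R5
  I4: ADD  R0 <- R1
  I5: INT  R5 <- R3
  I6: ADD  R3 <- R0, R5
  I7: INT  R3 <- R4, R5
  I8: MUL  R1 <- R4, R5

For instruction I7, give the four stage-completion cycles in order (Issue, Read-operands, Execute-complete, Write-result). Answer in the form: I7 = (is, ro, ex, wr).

I7 = (26, 27, 28, 29)

I1  is:1  ro:2  ex:10  wr:11
I2  is:2  ro:12  ex:14  wr:15  — RAW R2: wait I1 write@11
I3  is:3  ro:4  ex:5  wr:13  — WAR R4: wait I2 read@12
I4  is:16  ro:17  ex:19  wr:20  — struct: ADD busy until I2 writes@15
I5  is:17  ro:18  ex:19  wr:20
I6  is:21  ro:22  ex:24  wr:25  — struct: ADD busy until I4 writes@20
I7  is:26  ro:27  ex:28  wr:29  — WAW R3: wait I6 write@25
I8  is:27  ro:28  ex:32  wr:33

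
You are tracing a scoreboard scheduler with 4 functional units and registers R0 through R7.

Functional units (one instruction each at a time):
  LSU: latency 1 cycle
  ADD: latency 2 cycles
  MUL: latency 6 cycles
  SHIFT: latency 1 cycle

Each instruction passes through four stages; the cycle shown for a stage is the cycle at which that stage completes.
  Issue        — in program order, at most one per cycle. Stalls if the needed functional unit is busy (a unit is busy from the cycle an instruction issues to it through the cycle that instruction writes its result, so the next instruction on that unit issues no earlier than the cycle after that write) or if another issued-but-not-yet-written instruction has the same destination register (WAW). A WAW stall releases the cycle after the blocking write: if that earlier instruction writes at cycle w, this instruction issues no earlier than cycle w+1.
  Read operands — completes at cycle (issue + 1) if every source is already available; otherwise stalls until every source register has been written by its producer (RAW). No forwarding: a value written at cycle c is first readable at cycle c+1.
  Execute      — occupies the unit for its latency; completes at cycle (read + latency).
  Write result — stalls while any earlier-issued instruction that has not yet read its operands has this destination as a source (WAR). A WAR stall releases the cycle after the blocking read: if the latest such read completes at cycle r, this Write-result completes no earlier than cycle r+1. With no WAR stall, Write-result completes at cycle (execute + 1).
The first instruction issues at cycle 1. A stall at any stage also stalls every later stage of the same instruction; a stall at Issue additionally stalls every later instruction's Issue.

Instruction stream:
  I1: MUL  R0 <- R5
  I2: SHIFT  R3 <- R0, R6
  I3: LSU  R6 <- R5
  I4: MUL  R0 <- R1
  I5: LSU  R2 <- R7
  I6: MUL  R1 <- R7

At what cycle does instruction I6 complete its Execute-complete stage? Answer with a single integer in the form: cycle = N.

cycle = 26

I1 -> (1, 2, 8, 9)
I2 -> (2, 10, 11, 12)  // RAW R0: wait I1 write@9
I3 -> (3, 4, 5, 11)  // WAR R6: wait I2 read@10
I4 -> (10, 11, 17, 18)  // struct: MUL busy until I1 writes@9
I5 -> (12, 13, 14, 15)  // struct: LSU busy until I3 writes@11
I6 -> (19, 20, 26, 27)  // struct: MUL busy until I4 writes@18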